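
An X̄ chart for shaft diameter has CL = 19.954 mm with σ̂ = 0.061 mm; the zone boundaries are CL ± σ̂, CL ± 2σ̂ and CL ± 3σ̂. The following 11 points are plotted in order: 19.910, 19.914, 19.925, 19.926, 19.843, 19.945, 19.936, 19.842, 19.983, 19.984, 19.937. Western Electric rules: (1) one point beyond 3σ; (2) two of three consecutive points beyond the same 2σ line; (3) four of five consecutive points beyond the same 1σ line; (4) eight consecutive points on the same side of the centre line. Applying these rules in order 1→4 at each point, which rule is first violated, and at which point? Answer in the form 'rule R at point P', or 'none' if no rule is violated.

Zone of each point (C = within 1σ̂, B = 1σ̂–2σ̂, A = 2σ̂–3σ̂, * = beyond 3σ̂; sign = side of CL): 1:-C, 2:-C, 3:-C, 4:-C, 5:-B, 6:-C, 7:-C, 8:-B, 9:+C, 10:+C, 11:-C
Rule 4 (eight consecutive points on the same side of the centre line) is satisfied at point 8.

rule 4 at point 8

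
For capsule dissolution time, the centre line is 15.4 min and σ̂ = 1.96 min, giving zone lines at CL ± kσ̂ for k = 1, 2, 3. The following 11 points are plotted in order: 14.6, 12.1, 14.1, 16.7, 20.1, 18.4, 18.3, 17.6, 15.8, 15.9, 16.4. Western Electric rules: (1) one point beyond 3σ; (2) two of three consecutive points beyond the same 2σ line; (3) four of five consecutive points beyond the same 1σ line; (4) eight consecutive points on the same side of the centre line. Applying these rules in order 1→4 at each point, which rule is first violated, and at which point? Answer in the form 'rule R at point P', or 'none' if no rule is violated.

rule 3 at point 8

Zone of each point (C = within 1σ̂, B = 1σ̂–2σ̂, A = 2σ̂–3σ̂, * = beyond 3σ̂; sign = side of CL): 1:-C, 2:-B, 3:-C, 4:+C, 5:+A, 6:+B, 7:+B, 8:+B, 9:+C, 10:+C, 11:+C
Rule 3 (four of five consecutive points beyond the same 1σ limit) is satisfied at point 8.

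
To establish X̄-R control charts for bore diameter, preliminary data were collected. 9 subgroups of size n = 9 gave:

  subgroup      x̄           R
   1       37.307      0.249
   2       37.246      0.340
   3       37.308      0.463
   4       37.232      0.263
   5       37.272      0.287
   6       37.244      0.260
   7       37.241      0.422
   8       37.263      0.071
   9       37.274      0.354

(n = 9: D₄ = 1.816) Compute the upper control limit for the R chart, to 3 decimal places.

0.547

R̄ = (0.249 + 0.340 + 0.463 + 0.263 + 0.287 + 0.260 + 0.422 + 0.071 + 0.354) / 9 = 2.7090 / 9 = 0.3010
UCL_R = D₄·R̄ = 1.816 × 0.3010 = 0.5466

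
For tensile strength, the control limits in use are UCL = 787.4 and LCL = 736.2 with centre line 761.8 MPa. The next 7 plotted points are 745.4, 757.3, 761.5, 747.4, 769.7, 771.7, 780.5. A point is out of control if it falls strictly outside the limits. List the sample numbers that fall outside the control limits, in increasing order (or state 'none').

All 7 points lie within [736.2, 787.4].

none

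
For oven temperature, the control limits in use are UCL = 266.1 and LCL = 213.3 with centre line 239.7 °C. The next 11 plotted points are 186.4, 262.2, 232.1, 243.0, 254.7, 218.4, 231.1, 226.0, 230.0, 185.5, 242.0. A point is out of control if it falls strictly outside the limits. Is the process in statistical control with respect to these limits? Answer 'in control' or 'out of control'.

Compare each point to [213.3, 266.1]: sample 1 = 186.4 < LCL; sample 10 = 185.5 < LCL.

out of control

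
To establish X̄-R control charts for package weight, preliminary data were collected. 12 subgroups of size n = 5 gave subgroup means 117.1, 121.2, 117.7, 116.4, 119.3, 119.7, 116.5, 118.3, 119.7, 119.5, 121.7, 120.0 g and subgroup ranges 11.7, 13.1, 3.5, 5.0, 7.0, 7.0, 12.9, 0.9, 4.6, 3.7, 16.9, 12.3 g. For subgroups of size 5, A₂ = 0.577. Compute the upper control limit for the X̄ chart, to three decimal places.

123.666

X̄̄ = (117.1 + 121.2 + 117.7 + 116.4 + 119.3 + 119.7 + 116.5 + 118.3 + 119.7 + 119.5 + 121.7 + 120.0) / 12 = 1427.1000 / 12 = 118.9250
R̄ = (11.7 + 13.1 + 3.5 + 5.0 + 7.0 + 7.0 + 12.9 + 0.9 + 4.6 + 3.7 + 16.9 + 12.3) / 12 = 98.6000 / 12 = 8.2167
UCL = X̄̄ + A₂·R̄ = 118.9250 + 0.577 × 8.2167 = 123.6660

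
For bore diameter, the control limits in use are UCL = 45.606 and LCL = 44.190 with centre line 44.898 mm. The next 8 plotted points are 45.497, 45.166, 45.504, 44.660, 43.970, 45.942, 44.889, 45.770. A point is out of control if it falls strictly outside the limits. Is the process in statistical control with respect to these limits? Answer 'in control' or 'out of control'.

out of control

Compare each point to [44.190, 45.606]: sample 5 = 43.970 < LCL; sample 6 = 45.942 > UCL; sample 8 = 45.770 > UCL.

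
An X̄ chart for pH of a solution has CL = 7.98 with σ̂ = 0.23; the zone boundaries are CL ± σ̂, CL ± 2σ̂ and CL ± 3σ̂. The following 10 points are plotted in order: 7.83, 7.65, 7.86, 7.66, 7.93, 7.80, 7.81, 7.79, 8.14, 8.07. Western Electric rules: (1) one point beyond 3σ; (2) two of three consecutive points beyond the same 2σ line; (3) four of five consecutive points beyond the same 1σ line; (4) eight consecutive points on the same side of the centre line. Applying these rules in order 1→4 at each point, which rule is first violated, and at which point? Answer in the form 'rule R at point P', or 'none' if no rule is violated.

Zone of each point (C = within 1σ̂, B = 1σ̂–2σ̂, A = 2σ̂–3σ̂, * = beyond 3σ̂; sign = side of CL): 1:-C, 2:-B, 3:-C, 4:-B, 5:-C, 6:-C, 7:-C, 8:-C, 9:+C, 10:+C
Rule 4 (eight consecutive points on the same side of the centre line) is satisfied at point 8.

rule 4 at point 8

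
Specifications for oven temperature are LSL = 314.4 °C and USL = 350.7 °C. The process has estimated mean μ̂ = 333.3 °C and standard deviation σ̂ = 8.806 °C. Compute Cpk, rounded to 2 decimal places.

0.66

Cpu = (USL − μ̂) / (3σ̂) = (350.7 − 333.3) / (3 × 8.806) = 0.6586; Cpl = (μ̂ − LSL) / (3σ̂) = (333.3 − 314.4) / (3 × 8.806) = 0.7154; Cpk = min(Cpu, Cpl) = 0.6586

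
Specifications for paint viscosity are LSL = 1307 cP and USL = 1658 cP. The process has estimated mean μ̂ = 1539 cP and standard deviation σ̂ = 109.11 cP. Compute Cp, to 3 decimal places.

0.536

Cp = (USL − LSL) / (6σ̂) = (1658 − 1307) / (6 × 109.11) = 351.0000 / 654.6600 = 0.5362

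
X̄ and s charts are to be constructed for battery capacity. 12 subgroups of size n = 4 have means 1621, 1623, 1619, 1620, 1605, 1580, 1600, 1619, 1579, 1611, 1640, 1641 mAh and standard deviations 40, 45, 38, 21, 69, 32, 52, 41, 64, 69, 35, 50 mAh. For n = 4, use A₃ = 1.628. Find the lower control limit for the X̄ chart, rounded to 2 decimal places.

1537.74

X̄̄ = (1621 + 1623 + 1619 + 1620 + 1605 + 1580 + 1600 + 1619 + 1579 + 1611 + 1640 + 1641) / 12 = 1613.1667
s̄ = (40 + 45 + 38 + 21 + 69 + 32 + 52 + 41 + 64 + 69 + 35 + 50) / 12 = 46.3333
LCL = X̄̄ − A₃·s̄ = 1613.1667 − 1.628 × 46.3333 = 1537.7360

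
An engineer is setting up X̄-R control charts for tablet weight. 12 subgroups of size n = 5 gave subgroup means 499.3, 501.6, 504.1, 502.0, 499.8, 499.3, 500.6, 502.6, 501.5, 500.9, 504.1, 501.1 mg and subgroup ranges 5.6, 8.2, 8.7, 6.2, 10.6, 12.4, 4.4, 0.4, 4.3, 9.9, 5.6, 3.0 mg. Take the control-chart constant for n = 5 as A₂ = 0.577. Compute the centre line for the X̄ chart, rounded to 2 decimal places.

X̄̄ = (499.3 + 501.6 + 504.1 + 502.0 + 499.8 + 499.3 + 500.6 + 502.6 + 501.5 + 500.9 + 504.1 + 501.1) / 12 = 6016.9000 / 12 = 501.4083
CL = X̄̄ = 501.4083

501.41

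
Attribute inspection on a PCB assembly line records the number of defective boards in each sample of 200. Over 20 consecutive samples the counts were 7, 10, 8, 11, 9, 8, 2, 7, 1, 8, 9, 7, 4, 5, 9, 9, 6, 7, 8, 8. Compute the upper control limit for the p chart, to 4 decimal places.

p̄ = Σdᵢ / (k·n) = 143 / (20 × 200) = 0.03575
UCL = p̄ + 3·√(p̄(1−p̄)/n) = 0.03575 + 3 × √(0.03575×0.96425/200) = 0.03575 + 3 × 0.01313 = 0.07514

0.0751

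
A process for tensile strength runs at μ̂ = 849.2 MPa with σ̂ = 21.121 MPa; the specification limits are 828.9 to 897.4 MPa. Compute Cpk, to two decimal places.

0.32

Cpu = (USL − μ̂) / (3σ̂) = (897.4 − 849.2) / (3 × 21.121) = 0.7607; Cpl = (μ̂ − LSL) / (3σ̂) = (849.2 − 828.9) / (3 × 21.121) = 0.3204; Cpk = min(Cpu, Cpl) = 0.3204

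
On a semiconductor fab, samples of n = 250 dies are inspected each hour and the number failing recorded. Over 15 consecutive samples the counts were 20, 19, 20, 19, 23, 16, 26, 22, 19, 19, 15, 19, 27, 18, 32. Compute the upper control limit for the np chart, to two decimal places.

34.07

p̄ = Σdᵢ / (k·n) = 314 / (15 × 250) = 0.08373
UCL = np̄ + 3·√(np̄(1−p̄)) = 20.9333 + 3 × √(20.9333×0.91627) = 20.9333 + 3 × 4.3796 = 34.0720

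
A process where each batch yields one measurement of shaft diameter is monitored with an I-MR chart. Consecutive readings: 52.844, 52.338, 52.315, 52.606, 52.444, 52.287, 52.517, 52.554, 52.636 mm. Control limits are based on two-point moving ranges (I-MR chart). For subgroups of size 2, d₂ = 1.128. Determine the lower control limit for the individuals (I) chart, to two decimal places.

X̄ = (52.844 + 52.338 + 52.315 + 52.606 + 52.444 + 52.287 + 52.517 + 52.554 + 52.636) / 9 = 52.5046
Moving ranges: 0.506, 0.023, 0.291, 0.162, 0.157, 0.230, 0.037, 0.082; M̄R̄ = 1.4880 / 8 = 0.1860
LCL = X̄ − 3·M̄R̄/d₂ = 52.5046 − 3 × 0.1860 / 1.128 = 52.0099

52.01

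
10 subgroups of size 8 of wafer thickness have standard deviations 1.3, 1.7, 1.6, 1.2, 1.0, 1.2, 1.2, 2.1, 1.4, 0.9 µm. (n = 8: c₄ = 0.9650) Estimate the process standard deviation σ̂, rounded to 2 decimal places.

1.41

s̄ = (1.3 + 1.7 + 1.6 + 1.2 + 1.0 + 1.2 + 1.2 + 2.1 + 1.4 + 0.9) / 10 = 1.3600
σ̂ = s̄ / c₄ = 1.3600 / 0.9650 = 1.4093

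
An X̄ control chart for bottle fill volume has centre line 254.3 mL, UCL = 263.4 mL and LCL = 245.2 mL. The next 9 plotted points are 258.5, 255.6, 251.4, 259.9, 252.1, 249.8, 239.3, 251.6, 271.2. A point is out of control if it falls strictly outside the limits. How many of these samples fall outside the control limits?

Compare each point to [245.2, 263.4]: sample 7 = 239.3 < LCL; sample 9 = 271.2 > UCL.

2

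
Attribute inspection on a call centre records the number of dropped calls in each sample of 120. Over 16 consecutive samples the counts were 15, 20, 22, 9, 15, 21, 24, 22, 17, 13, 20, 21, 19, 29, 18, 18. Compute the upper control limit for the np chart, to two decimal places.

p̄ = Σdᵢ / (k·n) = 303 / (16 × 120) = 0.15781
UCL = np̄ + 3·√(np̄(1−p̄)) = 18.9375 + 3 × √(18.9375×0.84219) = 18.9375 + 3 × 3.9936 = 30.9183

30.92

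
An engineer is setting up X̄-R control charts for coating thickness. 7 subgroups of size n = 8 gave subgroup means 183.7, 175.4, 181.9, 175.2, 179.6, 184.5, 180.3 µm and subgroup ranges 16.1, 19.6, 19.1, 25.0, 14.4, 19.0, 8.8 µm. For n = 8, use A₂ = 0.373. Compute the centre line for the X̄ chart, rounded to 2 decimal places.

X̄̄ = (183.7 + 175.4 + 181.9 + 175.2 + 179.6 + 184.5 + 180.3) / 7 = 1260.6000 / 7 = 180.0857
CL = X̄̄ = 180.0857

180.09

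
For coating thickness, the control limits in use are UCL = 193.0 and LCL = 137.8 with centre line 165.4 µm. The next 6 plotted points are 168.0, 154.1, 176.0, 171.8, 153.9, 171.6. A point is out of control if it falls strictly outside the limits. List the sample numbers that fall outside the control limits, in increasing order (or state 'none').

none

All 6 points lie within [137.8, 193.0].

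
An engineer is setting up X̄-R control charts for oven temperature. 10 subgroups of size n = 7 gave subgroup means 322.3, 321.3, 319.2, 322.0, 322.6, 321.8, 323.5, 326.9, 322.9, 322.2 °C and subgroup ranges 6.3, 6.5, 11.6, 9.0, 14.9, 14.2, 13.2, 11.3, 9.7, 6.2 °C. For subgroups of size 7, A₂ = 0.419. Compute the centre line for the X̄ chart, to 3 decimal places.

322.470

X̄̄ = (322.3 + 321.3 + 319.2 + 322.0 + 322.6 + 321.8 + 323.5 + 326.9 + 322.9 + 322.2) / 10 = 3224.7000 / 10 = 322.4700
CL = X̄̄ = 322.4700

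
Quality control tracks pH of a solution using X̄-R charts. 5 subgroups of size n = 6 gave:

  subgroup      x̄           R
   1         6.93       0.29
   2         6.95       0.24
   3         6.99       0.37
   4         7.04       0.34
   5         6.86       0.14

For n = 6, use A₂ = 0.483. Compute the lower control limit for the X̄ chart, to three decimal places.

X̄̄ = (6.93 + 6.95 + 6.99 + 7.04 + 6.86) / 5 = 34.7700 / 5 = 6.9540
R̄ = (0.29 + 0.24 + 0.37 + 0.34 + 0.14) / 5 = 1.3800 / 5 = 0.2760
LCL = X̄̄ − A₂·R̄ = 6.9540 − 0.483 × 0.2760 = 6.8207

6.821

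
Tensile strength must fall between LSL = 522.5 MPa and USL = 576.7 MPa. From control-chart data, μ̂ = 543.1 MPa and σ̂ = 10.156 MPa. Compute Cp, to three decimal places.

Cp = (USL − LSL) / (6σ̂) = (576.7 − 522.5) / (6 × 10.156) = 54.2000 / 60.9360 = 0.8895

0.889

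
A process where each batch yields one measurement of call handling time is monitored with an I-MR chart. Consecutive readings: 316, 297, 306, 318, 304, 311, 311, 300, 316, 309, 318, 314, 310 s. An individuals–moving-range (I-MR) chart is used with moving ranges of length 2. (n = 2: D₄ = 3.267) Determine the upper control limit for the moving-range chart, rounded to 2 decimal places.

Moving ranges: 19, 9, 12, 14, 7, 0, 11, 16, 7, 9, 4, 4; M̄R̄ = 112.0000 / 12 = 9.3333
UCL_MR = D₄·M̄R̄ = 3.267 × 9.3333 = 30.4920

30.49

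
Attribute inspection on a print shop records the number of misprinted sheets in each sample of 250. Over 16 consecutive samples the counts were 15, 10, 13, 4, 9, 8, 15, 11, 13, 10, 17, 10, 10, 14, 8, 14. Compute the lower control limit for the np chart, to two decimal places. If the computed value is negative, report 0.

1.45

p̄ = Σdᵢ / (k·n) = 181 / (16 × 250) = 0.04525
LCL = np̄ − 3·√(np̄(1−p̄)) = 11.3125 − 3 × 3.2864 = 1.4532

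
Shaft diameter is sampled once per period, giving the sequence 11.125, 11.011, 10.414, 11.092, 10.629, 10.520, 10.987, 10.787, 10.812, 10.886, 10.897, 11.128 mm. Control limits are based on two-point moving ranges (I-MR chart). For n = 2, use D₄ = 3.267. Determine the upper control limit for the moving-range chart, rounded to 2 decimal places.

0.88

Moving ranges: 0.114, 0.597, 0.678, 0.463, 0.109, 0.467, 0.200, 0.025, 0.074, 0.011, 0.231; M̄R̄ = 2.9690 / 11 = 0.2699
UCL_MR = D₄·M̄R̄ = 3.267 × 0.2699 = 0.8818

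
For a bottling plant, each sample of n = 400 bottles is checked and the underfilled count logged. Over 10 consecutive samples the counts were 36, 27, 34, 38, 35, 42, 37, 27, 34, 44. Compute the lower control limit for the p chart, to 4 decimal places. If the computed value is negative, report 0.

0.0459

p̄ = Σdᵢ / (k·n) = 354 / (10 × 400) = 0.08850
LCL = p̄ − 3·√(p̄(1−p̄)/n) = 0.08850 − 3 × 0.01420 = 0.04590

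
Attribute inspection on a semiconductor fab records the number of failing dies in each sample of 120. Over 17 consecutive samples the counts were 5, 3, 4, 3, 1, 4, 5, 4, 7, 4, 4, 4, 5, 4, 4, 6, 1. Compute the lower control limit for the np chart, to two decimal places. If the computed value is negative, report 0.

0.00

p̄ = Σdᵢ / (k·n) = 68 / (17 × 120) = 0.03333
LCL = np̄ − 3·√(np̄(1−p̄)) = 4.0000 − 3 × 1.9664 = -1.8992 → 0 (negative, so LCL = 0)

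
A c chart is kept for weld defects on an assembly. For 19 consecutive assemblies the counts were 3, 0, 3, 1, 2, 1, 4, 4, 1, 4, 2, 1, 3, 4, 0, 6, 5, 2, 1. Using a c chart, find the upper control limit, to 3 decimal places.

7.192

c̄ = (3 + 0 + 3 + 1 + 2 + 1 + 4 + 4 + 1 + 4 + 2 + 1 + 3 + 4 + 0 + 6 + 5 + 2 + 1) / 19 = 47 / 19 = 2.4737
UCL = c̄ + 3√c̄ = 2.4737 + 3 × √2.4737 = 2.4737 + 3 × 1.5728 = 7.1921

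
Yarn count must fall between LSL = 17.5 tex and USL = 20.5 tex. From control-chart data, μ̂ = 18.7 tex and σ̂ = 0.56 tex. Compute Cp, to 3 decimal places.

Cp = (USL − LSL) / (6σ̂) = (20.5 − 17.5) / (6 × 0.56) = 3.0000 / 3.3600 = 0.8929

0.893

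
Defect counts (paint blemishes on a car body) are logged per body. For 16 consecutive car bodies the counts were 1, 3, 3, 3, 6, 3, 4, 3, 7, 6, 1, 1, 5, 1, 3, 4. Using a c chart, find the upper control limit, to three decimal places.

8.886

c̄ = (1 + 3 + 3 + 3 + 6 + 3 + 4 + 3 + 7 + 6 + 1 + 1 + 5 + 1 + 3 + 4) / 16 = 54 / 16 = 3.3750
UCL = c̄ + 3√c̄ = 3.3750 + 3 × √3.3750 = 3.3750 + 3 × 1.8371 = 8.8864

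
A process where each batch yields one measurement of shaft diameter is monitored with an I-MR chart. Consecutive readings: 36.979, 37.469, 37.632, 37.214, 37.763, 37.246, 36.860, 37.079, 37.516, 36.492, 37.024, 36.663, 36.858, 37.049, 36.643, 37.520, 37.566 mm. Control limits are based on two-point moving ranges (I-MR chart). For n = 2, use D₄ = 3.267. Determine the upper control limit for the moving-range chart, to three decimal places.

Moving ranges: 0.490, 0.163, 0.418, 0.549, 0.517, 0.386, 0.219, 0.437, 1.024, 0.532, 0.361, 0.195, 0.191, 0.406, 0.877, 0.046; M̄R̄ = 6.8110 / 16 = 0.4257
UCL_MR = D₄·M̄R̄ = 3.267 × 0.4257 = 1.3907

1.391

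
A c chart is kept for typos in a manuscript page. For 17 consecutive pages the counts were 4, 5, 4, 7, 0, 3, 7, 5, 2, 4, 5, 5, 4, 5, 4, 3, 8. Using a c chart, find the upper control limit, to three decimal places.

10.713

c̄ = (4 + 5 + 4 + 7 + 0 + 3 + 7 + 5 + 2 + 4 + 5 + 5 + 4 + 5 + 4 + 3 + 8) / 17 = 75 / 17 = 4.4118
UCL = c̄ + 3√c̄ = 4.4118 + 3 × √4.4118 = 4.4118 + 3 × 2.1004 = 10.7130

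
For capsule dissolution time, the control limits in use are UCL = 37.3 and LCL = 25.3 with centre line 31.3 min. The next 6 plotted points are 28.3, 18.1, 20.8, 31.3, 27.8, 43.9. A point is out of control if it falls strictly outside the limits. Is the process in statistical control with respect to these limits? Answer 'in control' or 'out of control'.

Compare each point to [25.3, 37.3]: sample 2 = 18.1 < LCL; sample 3 = 20.8 < LCL; sample 6 = 43.9 > UCL.

out of control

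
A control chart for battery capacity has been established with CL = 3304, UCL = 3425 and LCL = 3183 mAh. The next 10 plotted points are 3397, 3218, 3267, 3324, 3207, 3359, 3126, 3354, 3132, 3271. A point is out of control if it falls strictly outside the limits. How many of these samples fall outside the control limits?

Compare each point to [3183, 3425]: sample 7 = 3126 < LCL; sample 9 = 3132 < LCL.

2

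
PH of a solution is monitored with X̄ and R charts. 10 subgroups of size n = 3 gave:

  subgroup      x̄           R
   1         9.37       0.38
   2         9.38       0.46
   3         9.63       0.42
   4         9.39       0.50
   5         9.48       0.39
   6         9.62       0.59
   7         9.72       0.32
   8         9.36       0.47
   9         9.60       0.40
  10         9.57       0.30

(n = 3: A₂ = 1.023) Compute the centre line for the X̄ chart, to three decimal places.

9.512

X̄̄ = (9.37 + 9.38 + 9.63 + 9.39 + 9.48 + 9.62 + 9.72 + 9.36 + 9.60 + 9.57) / 10 = 95.1200 / 10 = 9.5120
CL = X̄̄ = 9.5120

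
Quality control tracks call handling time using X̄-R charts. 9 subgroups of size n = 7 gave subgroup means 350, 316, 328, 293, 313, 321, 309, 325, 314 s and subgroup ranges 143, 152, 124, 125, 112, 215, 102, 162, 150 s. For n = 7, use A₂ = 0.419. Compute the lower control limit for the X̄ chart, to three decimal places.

258.954

X̄̄ = (350 + 316 + 328 + 293 + 313 + 321 + 309 + 325 + 314) / 9 = 2869.0000 / 9 = 318.7778
R̄ = (143 + 152 + 124 + 125 + 112 + 215 + 102 + 162 + 150) / 9 = 1285.0000 / 9 = 142.7778
LCL = X̄̄ − A₂·R̄ = 318.7778 − 0.419 × 142.7778 = 258.9539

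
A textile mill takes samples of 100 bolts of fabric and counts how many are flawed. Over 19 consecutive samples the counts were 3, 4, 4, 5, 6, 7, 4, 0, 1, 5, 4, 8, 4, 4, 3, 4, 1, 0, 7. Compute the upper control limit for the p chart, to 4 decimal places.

0.0970

p̄ = Σdᵢ / (k·n) = 74 / (19 × 100) = 0.03895
UCL = p̄ + 3·√(p̄(1−p̄)/n) = 0.03895 + 3 × √(0.03895×0.96105/100) = 0.03895 + 3 × 0.01935 = 0.09699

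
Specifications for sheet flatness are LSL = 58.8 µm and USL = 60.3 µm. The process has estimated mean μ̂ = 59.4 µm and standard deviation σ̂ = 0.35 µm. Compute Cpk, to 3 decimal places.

Cpu = (USL − μ̂) / (3σ̂) = (60.3 − 59.4) / (3 × 0.35) = 0.8571; Cpl = (μ̂ − LSL) / (3σ̂) = (59.4 − 58.8) / (3 × 0.35) = 0.5714; Cpk = min(Cpu, Cpl) = 0.5714

0.571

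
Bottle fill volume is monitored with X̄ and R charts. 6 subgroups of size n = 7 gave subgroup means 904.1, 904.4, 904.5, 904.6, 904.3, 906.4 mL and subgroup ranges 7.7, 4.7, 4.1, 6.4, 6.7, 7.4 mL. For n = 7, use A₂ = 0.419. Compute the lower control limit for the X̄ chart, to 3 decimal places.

902.133

X̄̄ = (904.1 + 904.4 + 904.5 + 904.6 + 904.3 + 906.4) / 6 = 5428.3000 / 6 = 904.7167
R̄ = (7.7 + 4.7 + 4.1 + 6.4 + 6.7 + 7.4) / 6 = 37.0000 / 6 = 6.1667
LCL = X̄̄ − A₂·R̄ = 904.7167 − 0.419 × 6.1667 = 902.1328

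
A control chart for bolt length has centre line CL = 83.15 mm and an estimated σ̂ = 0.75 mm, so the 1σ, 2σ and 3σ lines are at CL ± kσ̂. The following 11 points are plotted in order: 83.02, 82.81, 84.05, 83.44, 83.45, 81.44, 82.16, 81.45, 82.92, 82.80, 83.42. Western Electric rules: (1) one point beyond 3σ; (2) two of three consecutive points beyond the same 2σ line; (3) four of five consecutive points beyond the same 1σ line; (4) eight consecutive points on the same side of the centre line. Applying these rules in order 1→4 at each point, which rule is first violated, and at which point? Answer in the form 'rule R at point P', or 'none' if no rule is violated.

rule 2 at point 8

Zone of each point (C = within 1σ̂, B = 1σ̂–2σ̂, A = 2σ̂–3σ̂, * = beyond 3σ̂; sign = side of CL): 1:-C, 2:-C, 3:+B, 4:+C, 5:+C, 6:-A, 7:-B, 8:-A, 9:-C, 10:-C, 11:+C
Rule 2 (two of three consecutive points beyond the same 2σ limit) is satisfied at point 8.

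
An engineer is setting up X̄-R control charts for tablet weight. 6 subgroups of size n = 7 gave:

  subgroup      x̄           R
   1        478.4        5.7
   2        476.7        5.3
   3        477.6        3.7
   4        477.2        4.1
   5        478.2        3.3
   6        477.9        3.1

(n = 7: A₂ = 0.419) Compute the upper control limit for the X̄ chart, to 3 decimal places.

479.426

X̄̄ = (478.4 + 476.7 + 477.6 + 477.2 + 478.2 + 477.9) / 6 = 2866.0000 / 6 = 477.6667
R̄ = (5.7 + 5.3 + 3.7 + 4.1 + 3.3 + 3.1) / 6 = 25.2000 / 6 = 4.2000
UCL = X̄̄ + A₂·R̄ = 477.6667 + 0.419 × 4.2000 = 479.4265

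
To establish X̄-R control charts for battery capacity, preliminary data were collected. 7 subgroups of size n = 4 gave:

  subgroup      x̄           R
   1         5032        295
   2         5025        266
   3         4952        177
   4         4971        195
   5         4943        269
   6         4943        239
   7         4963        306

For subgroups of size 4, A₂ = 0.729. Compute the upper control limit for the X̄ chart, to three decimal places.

X̄̄ = (5032 + 5025 + 4952 + 4971 + 4943 + 4943 + 4963) / 7 = 34829.0000 / 7 = 4975.5714
R̄ = (295 + 266 + 177 + 195 + 269 + 239 + 306) / 7 = 1747.0000 / 7 = 249.5714
UCL = X̄̄ + A₂·R̄ = 4975.5714 + 0.729 × 249.5714 = 5157.5090

5157.509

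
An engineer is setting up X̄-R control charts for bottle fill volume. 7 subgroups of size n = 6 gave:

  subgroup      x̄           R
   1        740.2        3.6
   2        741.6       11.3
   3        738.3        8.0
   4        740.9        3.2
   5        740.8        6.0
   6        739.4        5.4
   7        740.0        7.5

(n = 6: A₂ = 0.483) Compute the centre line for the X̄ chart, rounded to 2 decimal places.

X̄̄ = (740.2 + 741.6 + 738.3 + 740.9 + 740.8 + 739.4 + 740.0) / 7 = 5181.2000 / 7 = 740.1714
CL = X̄̄ = 740.1714

740.17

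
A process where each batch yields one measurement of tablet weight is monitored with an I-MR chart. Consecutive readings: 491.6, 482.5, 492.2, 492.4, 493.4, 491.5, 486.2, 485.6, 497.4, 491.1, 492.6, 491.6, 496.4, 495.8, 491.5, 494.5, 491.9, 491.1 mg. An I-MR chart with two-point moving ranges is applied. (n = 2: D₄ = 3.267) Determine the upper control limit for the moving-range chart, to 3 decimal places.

12.395

Moving ranges: 9.1, 9.7, 0.2, 1.0, 1.9, 5.3, 0.6, 11.8, 6.3, 1.5, 1.0, 4.8, 0.6, 4.3, 3.0, 2.6, 0.8; M̄R̄ = 64.5000 / 17 = 3.7941
UCL_MR = D₄·M̄R̄ = 3.267 × 3.7941 = 12.3954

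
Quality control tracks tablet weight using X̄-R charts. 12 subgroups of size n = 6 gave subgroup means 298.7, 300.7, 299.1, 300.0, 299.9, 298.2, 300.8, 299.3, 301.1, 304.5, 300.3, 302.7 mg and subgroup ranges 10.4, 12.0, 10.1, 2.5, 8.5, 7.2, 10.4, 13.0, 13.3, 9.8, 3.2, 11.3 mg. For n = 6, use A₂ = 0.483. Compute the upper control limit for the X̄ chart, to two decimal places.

304.94

X̄̄ = (298.7 + 300.7 + 299.1 + 300.0 + 299.9 + 298.2 + 300.8 + 299.3 + 301.1 + 304.5 + 300.3 + 302.7) / 12 = 3605.3000 / 12 = 300.4417
R̄ = (10.4 + 12.0 + 10.1 + 2.5 + 8.5 + 7.2 + 10.4 + 13.0 + 13.3 + 9.8 + 3.2 + 11.3) / 12 = 111.7000 / 12 = 9.3083
UCL = X̄̄ + A₂·R̄ = 300.4417 + 0.483 × 9.3083 = 304.9376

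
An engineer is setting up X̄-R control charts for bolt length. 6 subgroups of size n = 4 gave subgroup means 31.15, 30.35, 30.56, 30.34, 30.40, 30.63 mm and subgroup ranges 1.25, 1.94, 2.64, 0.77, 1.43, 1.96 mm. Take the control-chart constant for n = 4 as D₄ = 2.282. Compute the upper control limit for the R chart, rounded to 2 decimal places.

R̄ = (1.25 + 1.94 + 2.64 + 0.77 + 1.43 + 1.96) / 6 = 9.9900 / 6 = 1.6650
UCL_R = D₄·R̄ = 2.282 × 1.6650 = 3.7995

3.80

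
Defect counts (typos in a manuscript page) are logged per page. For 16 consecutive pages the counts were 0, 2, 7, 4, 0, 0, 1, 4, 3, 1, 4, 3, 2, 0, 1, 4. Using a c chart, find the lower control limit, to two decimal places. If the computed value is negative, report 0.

0.00

c̄ = (0 + 2 + 7 + 4 + 0 + 0 + 1 + 4 + 3 + 1 + 4 + 3 + 2 + 0 + 1 + 4) / 16 = 36 / 16 = 2.2500
LCL = c̄ − 3√c̄ = 2.2500 − 3 × 1.5000 = -2.2500 → 0 (cannot be negative)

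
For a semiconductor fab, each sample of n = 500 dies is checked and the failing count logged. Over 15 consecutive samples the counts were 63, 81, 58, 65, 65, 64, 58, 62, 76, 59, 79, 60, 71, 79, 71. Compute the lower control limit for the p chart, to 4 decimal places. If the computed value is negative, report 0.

0.0890

p̄ = Σdᵢ / (k·n) = 1011 / (15 × 500) = 0.13480
LCL = p̄ − 3·√(p̄(1−p̄)/n) = 0.13480 − 3 × 0.01527 = 0.08898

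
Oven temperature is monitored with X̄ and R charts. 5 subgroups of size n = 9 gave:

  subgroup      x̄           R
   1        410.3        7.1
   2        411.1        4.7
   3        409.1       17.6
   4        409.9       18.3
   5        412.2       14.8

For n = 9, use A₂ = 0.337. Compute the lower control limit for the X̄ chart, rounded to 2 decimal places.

406.31

X̄̄ = (410.3 + 411.1 + 409.1 + 409.9 + 412.2) / 5 = 2052.6000 / 5 = 410.5200
R̄ = (7.1 + 4.7 + 17.6 + 18.3 + 14.8) / 5 = 62.5000 / 5 = 12.5000
LCL = X̄̄ − A₂·R̄ = 410.5200 − 0.337 × 12.5000 = 406.3075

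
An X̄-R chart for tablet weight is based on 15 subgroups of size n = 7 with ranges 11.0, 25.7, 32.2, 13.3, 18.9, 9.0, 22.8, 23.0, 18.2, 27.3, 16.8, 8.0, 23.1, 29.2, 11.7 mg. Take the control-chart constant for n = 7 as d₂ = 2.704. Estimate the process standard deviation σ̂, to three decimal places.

R̄ = (11.0 + 25.7 + 32.2 + 13.3 + 18.9 + 9.0 + 22.8 + 23.0 + 18.2 + 27.3 + 16.8 + 8.0 + 23.1 + 29.2 + 11.7) / 15 = 19.3467
σ̂ = R̄ / d₂ = 19.3467 / 2.704 = 7.1548

7.155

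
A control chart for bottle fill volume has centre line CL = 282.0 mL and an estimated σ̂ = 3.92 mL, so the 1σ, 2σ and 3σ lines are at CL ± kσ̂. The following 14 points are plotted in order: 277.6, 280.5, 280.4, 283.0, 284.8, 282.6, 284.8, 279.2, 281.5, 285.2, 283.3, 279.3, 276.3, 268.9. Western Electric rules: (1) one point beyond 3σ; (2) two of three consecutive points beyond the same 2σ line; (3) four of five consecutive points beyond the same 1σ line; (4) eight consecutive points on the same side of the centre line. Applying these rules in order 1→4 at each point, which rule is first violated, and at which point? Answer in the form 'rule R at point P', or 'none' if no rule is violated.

Zone of each point (C = within 1σ̂, B = 1σ̂–2σ̂, A = 2σ̂–3σ̂, * = beyond 3σ̂; sign = side of CL): 1:-B, 2:-C, 3:-C, 4:+C, 5:+C, 6:+C, 7:+C, 8:-C, 9:-C, 10:+C, 11:+C, 12:-C, 13:-B, 14:-*
Rule 1 (one point beyond the 3σ limits) is satisfied at point 14.

rule 1 at point 14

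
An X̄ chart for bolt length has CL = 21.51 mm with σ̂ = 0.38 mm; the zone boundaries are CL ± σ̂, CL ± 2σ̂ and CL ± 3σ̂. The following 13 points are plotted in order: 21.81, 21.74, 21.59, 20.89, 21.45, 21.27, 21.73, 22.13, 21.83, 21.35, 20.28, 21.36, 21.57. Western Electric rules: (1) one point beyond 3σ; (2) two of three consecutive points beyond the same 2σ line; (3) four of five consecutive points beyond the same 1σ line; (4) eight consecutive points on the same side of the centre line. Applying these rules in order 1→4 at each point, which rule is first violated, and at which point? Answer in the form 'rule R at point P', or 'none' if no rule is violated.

rule 1 at point 11

Zone of each point (C = within 1σ̂, B = 1σ̂–2σ̂, A = 2σ̂–3σ̂, * = beyond 3σ̂; sign = side of CL): 1:+C, 2:+C, 3:+C, 4:-B, 5:-C, 6:-C, 7:+C, 8:+B, 9:+C, 10:-C, 11:-*, 12:-C, 13:+C
Rule 1 (one point beyond the 3σ limits) is satisfied at point 11.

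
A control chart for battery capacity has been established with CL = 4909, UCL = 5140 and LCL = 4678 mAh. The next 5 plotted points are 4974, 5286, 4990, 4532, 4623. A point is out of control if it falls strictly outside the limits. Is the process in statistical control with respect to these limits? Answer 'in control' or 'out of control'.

Compare each point to [4678, 5140]: sample 2 = 5286 > UCL; sample 4 = 4532 < LCL; sample 5 = 4623 < LCL.

out of control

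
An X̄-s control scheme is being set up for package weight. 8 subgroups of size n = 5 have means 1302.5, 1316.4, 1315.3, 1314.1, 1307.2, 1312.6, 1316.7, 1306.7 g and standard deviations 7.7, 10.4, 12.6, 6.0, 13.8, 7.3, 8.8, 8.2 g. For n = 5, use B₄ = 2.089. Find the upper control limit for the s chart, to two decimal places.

19.53

s̄ = (7.7 + 10.4 + 12.6 + 6.0 + 13.8 + 7.3 + 8.8 + 8.2) / 8 = 9.3500
UCL_s = B₄·s̄ = 2.089 × 9.3500 = 19.5321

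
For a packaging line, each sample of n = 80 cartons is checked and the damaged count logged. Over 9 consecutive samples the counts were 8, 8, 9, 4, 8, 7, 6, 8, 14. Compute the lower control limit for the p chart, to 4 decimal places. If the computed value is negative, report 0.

0.0000

p̄ = Σdᵢ / (k·n) = 72 / (9 × 80) = 0.10000
LCL = p̄ − 3·√(p̄(1−p̄)/n) = 0.10000 − 3 × 0.03354 = -0.00062 → 0 (negative, so LCL = 0)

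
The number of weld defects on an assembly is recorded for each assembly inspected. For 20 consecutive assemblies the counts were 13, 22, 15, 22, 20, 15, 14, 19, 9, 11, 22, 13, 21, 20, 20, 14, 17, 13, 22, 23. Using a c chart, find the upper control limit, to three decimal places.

29.710

c̄ = (13 + 22 + 15 + 22 + 20 + 15 + 14 + 19 + 9 + 11 + 22 + 13 + 21 + 20 + 20 + 14 + 17 + 13 + 22 + 23) / 20 = 345 / 20 = 17.2500
UCL = c̄ + 3√c̄ = 17.2500 + 3 × √17.2500 = 17.2500 + 3 × 4.1533 = 29.7099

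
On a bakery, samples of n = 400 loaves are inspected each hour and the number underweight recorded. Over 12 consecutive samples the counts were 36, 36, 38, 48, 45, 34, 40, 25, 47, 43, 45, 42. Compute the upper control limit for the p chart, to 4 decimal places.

p̄ = Σdᵢ / (k·n) = 479 / (12 × 400) = 0.09979
UCL = p̄ + 3·√(p̄(1−p̄)/n) = 0.09979 + 3 × √(0.09979×0.90021/400) = 0.09979 + 3 × 0.01499 = 0.14475

0.1447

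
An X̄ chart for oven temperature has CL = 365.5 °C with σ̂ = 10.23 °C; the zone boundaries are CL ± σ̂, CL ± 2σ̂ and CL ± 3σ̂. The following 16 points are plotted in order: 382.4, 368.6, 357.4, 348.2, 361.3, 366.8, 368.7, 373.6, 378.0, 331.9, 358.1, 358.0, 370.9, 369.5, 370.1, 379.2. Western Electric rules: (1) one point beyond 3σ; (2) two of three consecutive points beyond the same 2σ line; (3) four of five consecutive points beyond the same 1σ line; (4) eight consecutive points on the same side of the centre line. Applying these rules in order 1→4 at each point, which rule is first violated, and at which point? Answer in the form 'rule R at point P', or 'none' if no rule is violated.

rule 1 at point 10

Zone of each point (C = within 1σ̂, B = 1σ̂–2σ̂, A = 2σ̂–3σ̂, * = beyond 3σ̂; sign = side of CL): 1:+B, 2:+C, 3:-C, 4:-B, 5:-C, 6:+C, 7:+C, 8:+C, 9:+B, 10:-*, 11:-C, 12:-C, 13:+C, 14:+C, 15:+C, 16:+B
Rule 1 (one point beyond the 3σ limits) is satisfied at point 10.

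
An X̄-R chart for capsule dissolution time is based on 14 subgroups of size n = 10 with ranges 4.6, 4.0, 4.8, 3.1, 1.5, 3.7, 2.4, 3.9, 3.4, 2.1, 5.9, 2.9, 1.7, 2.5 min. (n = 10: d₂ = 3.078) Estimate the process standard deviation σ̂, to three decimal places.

R̄ = (4.6 + 4.0 + 4.8 + 3.1 + 1.5 + 3.7 + 2.4 + 3.9 + 3.4 + 2.1 + 5.9 + 2.9 + 1.7 + 2.5) / 14 = 3.3214
σ̂ = R̄ / d₂ = 3.3214 / 3.078 = 1.0791

1.079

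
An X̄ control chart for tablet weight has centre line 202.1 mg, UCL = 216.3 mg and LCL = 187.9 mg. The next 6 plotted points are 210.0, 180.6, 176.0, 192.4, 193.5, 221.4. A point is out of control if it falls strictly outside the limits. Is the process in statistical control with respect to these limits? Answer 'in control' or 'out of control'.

out of control

Compare each point to [187.9, 216.3]: sample 2 = 180.6 < LCL; sample 3 = 176.0 < LCL; sample 6 = 221.4 > UCL.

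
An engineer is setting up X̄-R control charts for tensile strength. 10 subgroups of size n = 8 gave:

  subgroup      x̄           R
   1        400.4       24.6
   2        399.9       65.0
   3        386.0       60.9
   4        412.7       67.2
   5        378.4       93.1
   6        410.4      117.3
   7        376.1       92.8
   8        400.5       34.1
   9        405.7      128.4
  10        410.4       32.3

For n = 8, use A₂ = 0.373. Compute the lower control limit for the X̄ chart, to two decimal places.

371.35

X̄̄ = (400.4 + 399.9 + 386.0 + 412.7 + 378.4 + 410.4 + 376.1 + 400.5 + 405.7 + 410.4) / 10 = 3980.5000 / 10 = 398.0500
R̄ = (24.6 + 65.0 + 60.9 + 67.2 + 93.1 + 117.3 + 92.8 + 34.1 + 128.4 + 32.3) / 10 = 715.7000 / 10 = 71.5700
LCL = X̄̄ − A₂·R̄ = 398.0500 − 0.373 × 71.5700 = 371.3544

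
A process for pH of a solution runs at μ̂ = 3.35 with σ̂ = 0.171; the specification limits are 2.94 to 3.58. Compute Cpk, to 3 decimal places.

0.448

Cpu = (USL − μ̂) / (3σ̂) = (3.58 − 3.35) / (3 × 0.171) = 0.4483; Cpl = (μ̂ − LSL) / (3σ̂) = (3.35 − 2.94) / (3 × 0.171) = 0.7992; Cpk = min(Cpu, Cpl) = 0.4483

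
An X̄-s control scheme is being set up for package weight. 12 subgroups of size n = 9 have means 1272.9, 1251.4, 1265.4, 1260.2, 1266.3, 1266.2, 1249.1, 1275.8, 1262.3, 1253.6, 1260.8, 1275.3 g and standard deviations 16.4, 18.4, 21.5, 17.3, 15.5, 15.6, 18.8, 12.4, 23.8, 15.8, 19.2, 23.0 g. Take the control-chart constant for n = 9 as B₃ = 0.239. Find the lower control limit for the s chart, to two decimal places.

s̄ = (16.4 + 18.4 + 21.5 + 17.3 + 15.5 + 15.6 + 18.8 + 12.4 + 23.8 + 15.8 + 19.2 + 23.0) / 12 = 18.1417
LCL_s = B₃·s̄ = 0.239 × 18.1417 = 4.3359

4.34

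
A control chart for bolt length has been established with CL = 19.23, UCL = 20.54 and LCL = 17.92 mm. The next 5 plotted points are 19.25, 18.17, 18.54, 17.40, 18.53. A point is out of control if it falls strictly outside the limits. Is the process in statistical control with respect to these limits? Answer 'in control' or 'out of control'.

out of control

Compare each point to [17.92, 20.54]: sample 4 = 17.40 < LCL.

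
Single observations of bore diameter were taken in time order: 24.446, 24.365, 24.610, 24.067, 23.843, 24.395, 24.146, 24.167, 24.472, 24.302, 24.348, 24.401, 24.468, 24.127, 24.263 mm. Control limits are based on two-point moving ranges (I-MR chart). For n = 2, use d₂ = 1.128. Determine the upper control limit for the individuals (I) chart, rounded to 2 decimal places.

24.87

X̄ = (24.446 + 24.365 + 24.610 + 24.067 + 23.843 + 24.395 + 24.146 + 24.167 + 24.472 + 24.302 + 24.348 + 24.401 + 24.468 + 24.127 + 24.263) / 15 = 24.2947
Moving ranges: 0.081, 0.245, 0.543, 0.224, 0.552, 0.249, 0.021, 0.305, 0.170, 0.046, 0.053, 0.067, 0.341, 0.136; M̄R̄ = 3.0330 / 14 = 0.2166
UCL = X̄ + 3·M̄R̄/d₂ = 24.2947 + 3 × 0.2166 / 1.128 = 24.8708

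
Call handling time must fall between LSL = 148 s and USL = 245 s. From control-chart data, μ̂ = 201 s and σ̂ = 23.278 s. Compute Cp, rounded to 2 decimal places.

Cp = (USL − LSL) / (6σ̂) = (245 − 148) / (6 × 23.278) = 97.0000 / 139.6680 = 0.6945

0.69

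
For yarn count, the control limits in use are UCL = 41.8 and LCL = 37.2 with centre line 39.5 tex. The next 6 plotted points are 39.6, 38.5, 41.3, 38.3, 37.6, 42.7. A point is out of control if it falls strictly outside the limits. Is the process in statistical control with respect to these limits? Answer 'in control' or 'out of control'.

out of control

Compare each point to [37.2, 41.8]: sample 6 = 42.7 > UCL.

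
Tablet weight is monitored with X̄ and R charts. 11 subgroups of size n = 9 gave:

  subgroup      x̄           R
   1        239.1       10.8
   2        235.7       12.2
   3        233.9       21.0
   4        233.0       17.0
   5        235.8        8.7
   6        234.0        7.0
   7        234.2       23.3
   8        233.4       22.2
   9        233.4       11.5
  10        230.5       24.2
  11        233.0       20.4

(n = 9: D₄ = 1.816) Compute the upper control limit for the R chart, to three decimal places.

R̄ = (10.8 + 12.2 + 21.0 + 17.0 + 8.7 + 7.0 + 23.3 + 22.2 + 11.5 + 24.2 + 20.4) / 11 = 178.3000 / 11 = 16.2091
UCL_R = D₄·R̄ = 1.816 × 16.2091 = 29.4357

29.436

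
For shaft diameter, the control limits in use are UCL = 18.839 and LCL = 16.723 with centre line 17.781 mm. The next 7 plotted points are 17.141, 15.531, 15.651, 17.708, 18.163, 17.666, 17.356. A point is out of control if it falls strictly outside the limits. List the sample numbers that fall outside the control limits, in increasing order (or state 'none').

2, 3

Compare each point to [16.723, 18.839]: sample 2 = 15.531 < LCL; sample 3 = 15.651 < LCL.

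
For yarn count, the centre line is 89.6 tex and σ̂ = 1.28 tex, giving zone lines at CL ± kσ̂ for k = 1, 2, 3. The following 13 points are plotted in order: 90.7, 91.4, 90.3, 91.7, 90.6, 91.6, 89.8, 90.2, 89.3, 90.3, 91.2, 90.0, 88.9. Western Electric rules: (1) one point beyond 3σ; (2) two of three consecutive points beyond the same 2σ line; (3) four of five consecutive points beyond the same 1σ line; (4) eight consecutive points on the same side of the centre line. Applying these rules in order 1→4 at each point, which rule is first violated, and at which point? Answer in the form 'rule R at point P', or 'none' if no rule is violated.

rule 4 at point 8

Zone of each point (C = within 1σ̂, B = 1σ̂–2σ̂, A = 2σ̂–3σ̂, * = beyond 3σ̂; sign = side of CL): 1:+C, 2:+B, 3:+C, 4:+B, 5:+C, 6:+B, 7:+C, 8:+C, 9:-C, 10:+C, 11:+B, 12:+C, 13:-C
Rule 4 (eight consecutive points on the same side of the centre line) is satisfied at point 8.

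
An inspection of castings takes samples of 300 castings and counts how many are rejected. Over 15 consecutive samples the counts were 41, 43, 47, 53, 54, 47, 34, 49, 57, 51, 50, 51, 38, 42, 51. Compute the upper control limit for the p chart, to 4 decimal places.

p̄ = Σdᵢ / (k·n) = 708 / (15 × 300) = 0.15733
UCL = p̄ + 3·√(p̄(1−p̄)/n) = 0.15733 + 3 × √(0.15733×0.84267/300) = 0.15733 + 3 × 0.02102 = 0.22040

0.2204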